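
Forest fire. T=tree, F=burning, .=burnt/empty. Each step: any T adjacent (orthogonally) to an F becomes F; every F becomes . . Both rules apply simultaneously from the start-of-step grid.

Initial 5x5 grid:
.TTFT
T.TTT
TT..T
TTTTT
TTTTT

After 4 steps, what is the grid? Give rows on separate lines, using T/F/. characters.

Step 1: 3 trees catch fire, 1 burn out
  .TF.F
  T.TFT
  TT..T
  TTTTT
  TTTTT
Step 2: 3 trees catch fire, 3 burn out
  .F...
  T.F.F
  TT..T
  TTTTT
  TTTTT
Step 3: 1 trees catch fire, 3 burn out
  .....
  T....
  TT..F
  TTTTT
  TTTTT
Step 4: 1 trees catch fire, 1 burn out
  .....
  T....
  TT...
  TTTTF
  TTTTT

.....
T....
TT...
TTTTF
TTTTT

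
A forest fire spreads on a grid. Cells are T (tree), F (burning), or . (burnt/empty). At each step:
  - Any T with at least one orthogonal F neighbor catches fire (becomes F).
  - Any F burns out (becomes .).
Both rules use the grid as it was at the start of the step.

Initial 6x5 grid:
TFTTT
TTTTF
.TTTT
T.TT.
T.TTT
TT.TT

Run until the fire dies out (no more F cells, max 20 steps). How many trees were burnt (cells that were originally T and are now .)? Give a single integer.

Answer: 19

Derivation:
Step 1: +6 fires, +2 burnt (F count now 6)
Step 2: +5 fires, +6 burnt (F count now 5)
Step 3: +2 fires, +5 burnt (F count now 2)
Step 4: +2 fires, +2 burnt (F count now 2)
Step 5: +3 fires, +2 burnt (F count now 3)
Step 6: +1 fires, +3 burnt (F count now 1)
Step 7: +0 fires, +1 burnt (F count now 0)
Fire out after step 7
Initially T: 23, now '.': 26
Total burnt (originally-T cells now '.'): 19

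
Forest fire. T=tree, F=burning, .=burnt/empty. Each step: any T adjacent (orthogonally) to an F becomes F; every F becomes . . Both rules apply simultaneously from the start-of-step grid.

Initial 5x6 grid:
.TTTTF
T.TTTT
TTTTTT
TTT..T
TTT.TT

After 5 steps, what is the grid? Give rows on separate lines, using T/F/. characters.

Step 1: 2 trees catch fire, 1 burn out
  .TTTF.
  T.TTTF
  TTTTTT
  TTT..T
  TTT.TT
Step 2: 3 trees catch fire, 2 burn out
  .TTF..
  T.TTF.
  TTTTTF
  TTT..T
  TTT.TT
Step 3: 4 trees catch fire, 3 burn out
  .TF...
  T.TF..
  TTTTF.
  TTT..F
  TTT.TT
Step 4: 4 trees catch fire, 4 burn out
  .F....
  T.F...
  TTTF..
  TTT...
  TTT.TF
Step 5: 2 trees catch fire, 4 burn out
  ......
  T.....
  TTF...
  TTT...
  TTT.F.

......
T.....
TTF...
TTT...
TTT.F.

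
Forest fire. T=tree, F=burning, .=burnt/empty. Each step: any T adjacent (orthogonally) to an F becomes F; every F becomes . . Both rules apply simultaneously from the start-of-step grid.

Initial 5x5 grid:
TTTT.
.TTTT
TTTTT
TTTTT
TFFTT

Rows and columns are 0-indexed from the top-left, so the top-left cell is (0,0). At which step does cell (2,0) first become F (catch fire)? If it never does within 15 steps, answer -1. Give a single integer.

Step 1: cell (2,0)='T' (+4 fires, +2 burnt)
Step 2: cell (2,0)='T' (+5 fires, +4 burnt)
Step 3: cell (2,0)='F' (+5 fires, +5 burnt)
  -> target ignites at step 3
Step 4: cell (2,0)='.' (+4 fires, +5 burnt)
Step 5: cell (2,0)='.' (+3 fires, +4 burnt)
Step 6: cell (2,0)='.' (+0 fires, +3 burnt)
  fire out at step 6

3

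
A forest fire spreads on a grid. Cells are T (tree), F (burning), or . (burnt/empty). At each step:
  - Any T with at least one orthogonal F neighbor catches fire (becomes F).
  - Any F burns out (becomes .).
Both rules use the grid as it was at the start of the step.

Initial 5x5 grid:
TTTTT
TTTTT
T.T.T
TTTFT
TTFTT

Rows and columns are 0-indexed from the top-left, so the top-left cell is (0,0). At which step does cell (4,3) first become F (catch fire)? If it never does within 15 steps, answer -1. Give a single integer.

Step 1: cell (4,3)='F' (+4 fires, +2 burnt)
  -> target ignites at step 1
Step 2: cell (4,3)='.' (+5 fires, +4 burnt)
Step 3: cell (4,3)='.' (+3 fires, +5 burnt)
Step 4: cell (4,3)='.' (+5 fires, +3 burnt)
Step 5: cell (4,3)='.' (+3 fires, +5 burnt)
Step 6: cell (4,3)='.' (+1 fires, +3 burnt)
Step 7: cell (4,3)='.' (+0 fires, +1 burnt)
  fire out at step 7

1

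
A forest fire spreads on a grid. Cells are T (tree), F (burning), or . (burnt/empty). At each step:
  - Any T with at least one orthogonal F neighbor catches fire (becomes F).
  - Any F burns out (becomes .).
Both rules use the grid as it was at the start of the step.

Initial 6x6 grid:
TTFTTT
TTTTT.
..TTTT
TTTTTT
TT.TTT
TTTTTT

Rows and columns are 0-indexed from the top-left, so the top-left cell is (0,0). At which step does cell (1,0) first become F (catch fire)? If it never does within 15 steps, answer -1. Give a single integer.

Step 1: cell (1,0)='T' (+3 fires, +1 burnt)
Step 2: cell (1,0)='T' (+5 fires, +3 burnt)
Step 3: cell (1,0)='F' (+5 fires, +5 burnt)
  -> target ignites at step 3
Step 4: cell (1,0)='.' (+3 fires, +5 burnt)
Step 5: cell (1,0)='.' (+5 fires, +3 burnt)
Step 6: cell (1,0)='.' (+5 fires, +5 burnt)
Step 7: cell (1,0)='.' (+4 fires, +5 burnt)
Step 8: cell (1,0)='.' (+1 fires, +4 burnt)
Step 9: cell (1,0)='.' (+0 fires, +1 burnt)
  fire out at step 9

3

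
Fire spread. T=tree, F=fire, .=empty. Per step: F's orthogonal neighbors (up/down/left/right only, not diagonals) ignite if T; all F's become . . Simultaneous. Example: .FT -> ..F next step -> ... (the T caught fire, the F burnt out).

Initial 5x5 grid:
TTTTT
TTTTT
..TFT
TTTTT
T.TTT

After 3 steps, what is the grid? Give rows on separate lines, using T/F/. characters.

Step 1: 4 trees catch fire, 1 burn out
  TTTTT
  TTTFT
  ..F.F
  TTTFT
  T.TTT
Step 2: 6 trees catch fire, 4 burn out
  TTTFT
  TTF.F
  .....
  TTF.F
  T.TFT
Step 3: 6 trees catch fire, 6 burn out
  TTF.F
  TF...
  .....
  TF...
  T.F.F

TTF.F
TF...
.....
TF...
T.F.F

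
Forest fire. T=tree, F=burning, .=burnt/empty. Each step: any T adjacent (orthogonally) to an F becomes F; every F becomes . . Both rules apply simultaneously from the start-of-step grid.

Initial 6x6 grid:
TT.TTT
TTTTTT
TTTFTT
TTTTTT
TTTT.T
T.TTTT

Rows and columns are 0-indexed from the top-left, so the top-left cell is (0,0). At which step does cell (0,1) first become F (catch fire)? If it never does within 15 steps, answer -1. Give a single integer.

Step 1: cell (0,1)='T' (+4 fires, +1 burnt)
Step 2: cell (0,1)='T' (+8 fires, +4 burnt)
Step 3: cell (0,1)='T' (+8 fires, +8 burnt)
Step 4: cell (0,1)='F' (+8 fires, +8 burnt)
  -> target ignites at step 4
Step 5: cell (0,1)='.' (+3 fires, +8 burnt)
Step 6: cell (0,1)='.' (+1 fires, +3 burnt)
Step 7: cell (0,1)='.' (+0 fires, +1 burnt)
  fire out at step 7

4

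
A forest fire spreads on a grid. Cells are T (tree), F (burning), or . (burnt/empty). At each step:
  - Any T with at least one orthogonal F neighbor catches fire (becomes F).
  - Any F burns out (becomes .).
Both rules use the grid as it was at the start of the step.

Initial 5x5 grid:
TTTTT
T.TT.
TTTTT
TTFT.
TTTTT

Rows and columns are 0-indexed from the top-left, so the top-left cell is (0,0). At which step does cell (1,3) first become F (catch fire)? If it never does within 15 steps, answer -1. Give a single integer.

Step 1: cell (1,3)='T' (+4 fires, +1 burnt)
Step 2: cell (1,3)='T' (+6 fires, +4 burnt)
Step 3: cell (1,3)='F' (+6 fires, +6 burnt)
  -> target ignites at step 3
Step 4: cell (1,3)='.' (+3 fires, +6 burnt)
Step 5: cell (1,3)='.' (+2 fires, +3 burnt)
Step 6: cell (1,3)='.' (+0 fires, +2 burnt)
  fire out at step 6

3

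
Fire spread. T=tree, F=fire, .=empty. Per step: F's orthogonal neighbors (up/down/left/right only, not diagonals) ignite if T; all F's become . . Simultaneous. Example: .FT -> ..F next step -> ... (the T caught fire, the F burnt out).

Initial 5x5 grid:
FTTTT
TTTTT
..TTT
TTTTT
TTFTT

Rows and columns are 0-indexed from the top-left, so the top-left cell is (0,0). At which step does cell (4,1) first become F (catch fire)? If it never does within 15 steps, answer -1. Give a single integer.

Step 1: cell (4,1)='F' (+5 fires, +2 burnt)
  -> target ignites at step 1
Step 2: cell (4,1)='.' (+7 fires, +5 burnt)
Step 3: cell (4,1)='.' (+5 fires, +7 burnt)
Step 4: cell (4,1)='.' (+3 fires, +5 burnt)
Step 5: cell (4,1)='.' (+1 fires, +3 burnt)
Step 6: cell (4,1)='.' (+0 fires, +1 burnt)
  fire out at step 6

1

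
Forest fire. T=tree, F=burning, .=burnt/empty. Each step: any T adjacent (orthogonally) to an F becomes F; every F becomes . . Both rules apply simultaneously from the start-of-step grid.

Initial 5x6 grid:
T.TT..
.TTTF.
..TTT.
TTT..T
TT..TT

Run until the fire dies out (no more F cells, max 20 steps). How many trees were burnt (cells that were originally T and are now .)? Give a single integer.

Answer: 13

Derivation:
Step 1: +2 fires, +1 burnt (F count now 2)
Step 2: +3 fires, +2 burnt (F count now 3)
Step 3: +3 fires, +3 burnt (F count now 3)
Step 4: +1 fires, +3 burnt (F count now 1)
Step 5: +1 fires, +1 burnt (F count now 1)
Step 6: +2 fires, +1 burnt (F count now 2)
Step 7: +1 fires, +2 burnt (F count now 1)
Step 8: +0 fires, +1 burnt (F count now 0)
Fire out after step 8
Initially T: 17, now '.': 26
Total burnt (originally-T cells now '.'): 13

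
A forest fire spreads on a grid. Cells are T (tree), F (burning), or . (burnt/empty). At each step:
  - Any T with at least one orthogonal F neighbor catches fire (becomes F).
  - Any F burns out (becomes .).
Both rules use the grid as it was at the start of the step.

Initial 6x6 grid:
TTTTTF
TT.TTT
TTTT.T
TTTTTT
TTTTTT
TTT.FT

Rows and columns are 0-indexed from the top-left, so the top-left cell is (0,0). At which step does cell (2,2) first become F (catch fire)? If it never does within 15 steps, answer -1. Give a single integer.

Step 1: cell (2,2)='T' (+4 fires, +2 burnt)
Step 2: cell (2,2)='T' (+6 fires, +4 burnt)
Step 3: cell (2,2)='T' (+5 fires, +6 burnt)
Step 4: cell (2,2)='T' (+5 fires, +5 burnt)
Step 5: cell (2,2)='F' (+6 fires, +5 burnt)
  -> target ignites at step 5
Step 6: cell (2,2)='.' (+4 fires, +6 burnt)
Step 7: cell (2,2)='.' (+1 fires, +4 burnt)
Step 8: cell (2,2)='.' (+0 fires, +1 burnt)
  fire out at step 8

5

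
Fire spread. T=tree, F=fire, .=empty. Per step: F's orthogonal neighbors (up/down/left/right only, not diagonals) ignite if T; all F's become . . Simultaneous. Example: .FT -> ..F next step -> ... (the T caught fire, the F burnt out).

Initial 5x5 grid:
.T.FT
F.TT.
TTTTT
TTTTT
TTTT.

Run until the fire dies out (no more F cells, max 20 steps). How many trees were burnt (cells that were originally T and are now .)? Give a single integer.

Step 1: +3 fires, +2 burnt (F count now 3)
Step 2: +4 fires, +3 burnt (F count now 4)
Step 3: +5 fires, +4 burnt (F count now 5)
Step 4: +4 fires, +5 burnt (F count now 4)
Step 5: +1 fires, +4 burnt (F count now 1)
Step 6: +0 fires, +1 burnt (F count now 0)
Fire out after step 6
Initially T: 18, now '.': 24
Total burnt (originally-T cells now '.'): 17

Answer: 17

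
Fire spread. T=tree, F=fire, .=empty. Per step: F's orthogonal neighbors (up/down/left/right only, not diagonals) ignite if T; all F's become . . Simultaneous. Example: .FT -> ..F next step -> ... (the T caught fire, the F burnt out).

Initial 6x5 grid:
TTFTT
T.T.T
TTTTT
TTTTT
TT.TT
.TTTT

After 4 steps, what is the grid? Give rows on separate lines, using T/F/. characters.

Step 1: 3 trees catch fire, 1 burn out
  TF.FT
  T.F.T
  TTTTT
  TTTTT
  TT.TT
  .TTTT
Step 2: 3 trees catch fire, 3 burn out
  F...F
  T...T
  TTFTT
  TTTTT
  TT.TT
  .TTTT
Step 3: 5 trees catch fire, 3 burn out
  .....
  F...F
  TF.FT
  TTFTT
  TT.TT
  .TTTT
Step 4: 4 trees catch fire, 5 burn out
  .....
  .....
  F...F
  TF.FT
  TT.TT
  .TTTT

.....
.....
F...F
TF.FT
TT.TT
.TTTT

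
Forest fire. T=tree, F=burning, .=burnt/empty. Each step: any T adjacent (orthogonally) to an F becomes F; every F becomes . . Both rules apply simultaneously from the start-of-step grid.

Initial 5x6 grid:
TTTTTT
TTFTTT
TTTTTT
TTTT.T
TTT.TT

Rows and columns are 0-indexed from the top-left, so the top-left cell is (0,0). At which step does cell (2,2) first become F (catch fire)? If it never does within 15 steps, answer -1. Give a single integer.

Step 1: cell (2,2)='F' (+4 fires, +1 burnt)
  -> target ignites at step 1
Step 2: cell (2,2)='.' (+7 fires, +4 burnt)
Step 3: cell (2,2)='.' (+8 fires, +7 burnt)
Step 4: cell (2,2)='.' (+4 fires, +8 burnt)
Step 5: cell (2,2)='.' (+2 fires, +4 burnt)
Step 6: cell (2,2)='.' (+1 fires, +2 burnt)
Step 7: cell (2,2)='.' (+1 fires, +1 burnt)
Step 8: cell (2,2)='.' (+0 fires, +1 burnt)
  fire out at step 8

1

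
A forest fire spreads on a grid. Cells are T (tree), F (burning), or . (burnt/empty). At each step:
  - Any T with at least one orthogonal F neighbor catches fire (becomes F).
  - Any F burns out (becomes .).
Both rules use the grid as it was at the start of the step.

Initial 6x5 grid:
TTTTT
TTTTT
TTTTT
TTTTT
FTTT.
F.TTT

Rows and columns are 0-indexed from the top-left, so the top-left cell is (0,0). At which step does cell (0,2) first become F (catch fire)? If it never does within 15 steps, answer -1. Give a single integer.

Step 1: cell (0,2)='T' (+2 fires, +2 burnt)
Step 2: cell (0,2)='T' (+3 fires, +2 burnt)
Step 3: cell (0,2)='T' (+5 fires, +3 burnt)
Step 4: cell (0,2)='T' (+5 fires, +5 burnt)
Step 5: cell (0,2)='T' (+5 fires, +5 burnt)
Step 6: cell (0,2)='F' (+3 fires, +5 burnt)
  -> target ignites at step 6
Step 7: cell (0,2)='.' (+2 fires, +3 burnt)
Step 8: cell (0,2)='.' (+1 fires, +2 burnt)
Step 9: cell (0,2)='.' (+0 fires, +1 burnt)
  fire out at step 9

6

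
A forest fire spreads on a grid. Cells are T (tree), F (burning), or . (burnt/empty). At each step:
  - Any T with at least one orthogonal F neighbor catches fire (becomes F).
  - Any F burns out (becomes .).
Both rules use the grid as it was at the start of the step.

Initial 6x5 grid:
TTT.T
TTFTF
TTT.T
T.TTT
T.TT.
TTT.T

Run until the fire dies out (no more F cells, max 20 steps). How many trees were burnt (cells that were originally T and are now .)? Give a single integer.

Step 1: +6 fires, +2 burnt (F count now 6)
Step 2: +5 fires, +6 burnt (F count now 5)
Step 3: +4 fires, +5 burnt (F count now 4)
Step 4: +3 fires, +4 burnt (F count now 3)
Step 5: +2 fires, +3 burnt (F count now 2)
Step 6: +1 fires, +2 burnt (F count now 1)
Step 7: +0 fires, +1 burnt (F count now 0)
Fire out after step 7
Initially T: 22, now '.': 29
Total burnt (originally-T cells now '.'): 21

Answer: 21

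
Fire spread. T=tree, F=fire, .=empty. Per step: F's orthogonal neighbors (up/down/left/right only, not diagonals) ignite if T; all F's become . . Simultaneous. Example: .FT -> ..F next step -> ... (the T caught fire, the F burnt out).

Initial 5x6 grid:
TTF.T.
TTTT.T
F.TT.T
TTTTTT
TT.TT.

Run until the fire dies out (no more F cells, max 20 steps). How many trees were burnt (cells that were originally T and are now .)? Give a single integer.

Answer: 20

Derivation:
Step 1: +4 fires, +2 burnt (F count now 4)
Step 2: +6 fires, +4 burnt (F count now 6)
Step 3: +3 fires, +6 burnt (F count now 3)
Step 4: +1 fires, +3 burnt (F count now 1)
Step 5: +2 fires, +1 burnt (F count now 2)
Step 6: +2 fires, +2 burnt (F count now 2)
Step 7: +1 fires, +2 burnt (F count now 1)
Step 8: +1 fires, +1 burnt (F count now 1)
Step 9: +0 fires, +1 burnt (F count now 0)
Fire out after step 9
Initially T: 21, now '.': 29
Total burnt (originally-T cells now '.'): 20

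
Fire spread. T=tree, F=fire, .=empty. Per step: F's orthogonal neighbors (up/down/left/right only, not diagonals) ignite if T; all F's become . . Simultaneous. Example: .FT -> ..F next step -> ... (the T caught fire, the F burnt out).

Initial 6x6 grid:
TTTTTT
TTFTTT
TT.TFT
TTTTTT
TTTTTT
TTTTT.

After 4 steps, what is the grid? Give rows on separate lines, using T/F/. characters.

Step 1: 7 trees catch fire, 2 burn out
  TTFTTT
  TF.FFT
  TT.F.F
  TTTTFT
  TTTTTT
  TTTTT.
Step 2: 9 trees catch fire, 7 burn out
  TF.FFT
  F....F
  TF....
  TTTF.F
  TTTTFT
  TTTTT.
Step 3: 8 trees catch fire, 9 burn out
  F....F
  ......
  F.....
  TFF...
  TTTF.F
  TTTTF.
Step 4: 4 trees catch fire, 8 burn out
  ......
  ......
  ......
  F.....
  TFF...
  TTTF..

......
......
......
F.....
TFF...
TTTF..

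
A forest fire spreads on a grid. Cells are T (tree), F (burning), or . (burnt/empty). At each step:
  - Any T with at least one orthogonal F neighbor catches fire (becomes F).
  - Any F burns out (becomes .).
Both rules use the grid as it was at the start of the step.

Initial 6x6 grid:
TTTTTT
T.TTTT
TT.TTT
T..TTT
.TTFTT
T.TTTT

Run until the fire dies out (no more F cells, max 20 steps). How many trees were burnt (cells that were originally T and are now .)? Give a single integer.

Step 1: +4 fires, +1 burnt (F count now 4)
Step 2: +6 fires, +4 burnt (F count now 6)
Step 3: +4 fires, +6 burnt (F count now 4)
Step 4: +4 fires, +4 burnt (F count now 4)
Step 5: +3 fires, +4 burnt (F count now 3)
Step 6: +2 fires, +3 burnt (F count now 2)
Step 7: +1 fires, +2 burnt (F count now 1)
Step 8: +1 fires, +1 burnt (F count now 1)
Step 9: +1 fires, +1 burnt (F count now 1)
Step 10: +2 fires, +1 burnt (F count now 2)
Step 11: +0 fires, +2 burnt (F count now 0)
Fire out after step 11
Initially T: 29, now '.': 35
Total burnt (originally-T cells now '.'): 28

Answer: 28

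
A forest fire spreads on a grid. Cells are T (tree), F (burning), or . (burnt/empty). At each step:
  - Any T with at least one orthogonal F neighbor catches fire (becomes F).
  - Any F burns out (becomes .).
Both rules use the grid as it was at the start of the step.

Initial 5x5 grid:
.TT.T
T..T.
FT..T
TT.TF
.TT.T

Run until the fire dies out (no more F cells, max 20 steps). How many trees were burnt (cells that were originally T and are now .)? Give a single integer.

Step 1: +6 fires, +2 burnt (F count now 6)
Step 2: +1 fires, +6 burnt (F count now 1)
Step 3: +1 fires, +1 burnt (F count now 1)
Step 4: +1 fires, +1 burnt (F count now 1)
Step 5: +0 fires, +1 burnt (F count now 0)
Fire out after step 5
Initially T: 13, now '.': 21
Total burnt (originally-T cells now '.'): 9

Answer: 9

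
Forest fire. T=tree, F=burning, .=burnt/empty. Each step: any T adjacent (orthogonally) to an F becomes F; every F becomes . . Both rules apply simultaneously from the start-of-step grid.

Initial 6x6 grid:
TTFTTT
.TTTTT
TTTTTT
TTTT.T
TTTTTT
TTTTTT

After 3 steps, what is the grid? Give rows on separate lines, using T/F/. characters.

Step 1: 3 trees catch fire, 1 burn out
  TF.FTT
  .TFTTT
  TTTTTT
  TTTT.T
  TTTTTT
  TTTTTT
Step 2: 5 trees catch fire, 3 burn out
  F...FT
  .F.FTT
  TTFTTT
  TTTT.T
  TTTTTT
  TTTTTT
Step 3: 5 trees catch fire, 5 burn out
  .....F
  ....FT
  TF.FTT
  TTFT.T
  TTTTTT
  TTTTTT

.....F
....FT
TF.FTT
TTFT.T
TTTTTT
TTTTTT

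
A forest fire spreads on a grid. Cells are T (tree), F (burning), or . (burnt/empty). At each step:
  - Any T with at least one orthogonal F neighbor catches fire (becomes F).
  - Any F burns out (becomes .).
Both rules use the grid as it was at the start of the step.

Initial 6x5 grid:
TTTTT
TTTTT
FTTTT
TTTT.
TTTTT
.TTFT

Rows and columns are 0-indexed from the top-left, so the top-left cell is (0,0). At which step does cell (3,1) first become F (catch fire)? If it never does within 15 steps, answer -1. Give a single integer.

Step 1: cell (3,1)='T' (+6 fires, +2 burnt)
Step 2: cell (3,1)='F' (+9 fires, +6 burnt)
  -> target ignites at step 2
Step 3: cell (3,1)='.' (+5 fires, +9 burnt)
Step 4: cell (3,1)='.' (+3 fires, +5 burnt)
Step 5: cell (3,1)='.' (+2 fires, +3 burnt)
Step 6: cell (3,1)='.' (+1 fires, +2 burnt)
Step 7: cell (3,1)='.' (+0 fires, +1 burnt)
  fire out at step 7

2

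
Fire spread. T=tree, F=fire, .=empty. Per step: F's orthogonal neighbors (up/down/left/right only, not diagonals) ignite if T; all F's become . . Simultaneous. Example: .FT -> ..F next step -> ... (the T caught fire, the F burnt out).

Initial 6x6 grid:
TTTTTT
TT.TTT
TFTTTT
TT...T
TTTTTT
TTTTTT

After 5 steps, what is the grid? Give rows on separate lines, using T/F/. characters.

Step 1: 4 trees catch fire, 1 burn out
  TTTTTT
  TF.TTT
  F.FTTT
  TF...T
  TTTTTT
  TTTTTT
Step 2: 5 trees catch fire, 4 burn out
  TFTTTT
  F..TTT
  ...FTT
  F....T
  TFTTTT
  TTTTTT
Step 3: 7 trees catch fire, 5 burn out
  F.FTTT
  ...FTT
  ....FT
  .....T
  F.FTTT
  TFTTTT
Step 4: 6 trees catch fire, 7 burn out
  ...FTT
  ....FT
  .....F
  .....T
  ...FTT
  F.FTTT
Step 5: 5 trees catch fire, 6 burn out
  ....FT
  .....F
  ......
  .....F
  ....FT
  ...FTT

....FT
.....F
......
.....F
....FT
...FTT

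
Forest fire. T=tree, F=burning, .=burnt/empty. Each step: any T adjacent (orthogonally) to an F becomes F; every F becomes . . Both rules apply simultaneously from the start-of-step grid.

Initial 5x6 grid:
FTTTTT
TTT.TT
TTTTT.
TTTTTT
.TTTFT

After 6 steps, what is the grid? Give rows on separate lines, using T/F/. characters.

Step 1: 5 trees catch fire, 2 burn out
  .FTTTT
  FTT.TT
  TTTTT.
  TTTTFT
  .TTF.F
Step 2: 7 trees catch fire, 5 burn out
  ..FTTT
  .FT.TT
  FTTTF.
  TTTF.F
  .TF...
Step 3: 8 trees catch fire, 7 burn out
  ...FTT
  ..F.FT
  .FTF..
  FTF...
  .F....
Step 4: 4 trees catch fire, 8 burn out
  ....FT
  .....F
  ..F...
  .F....
  ......
Step 5: 1 trees catch fire, 4 burn out
  .....F
  ......
  ......
  ......
  ......
Step 6: 0 trees catch fire, 1 burn out
  ......
  ......
  ......
  ......
  ......

......
......
......
......
......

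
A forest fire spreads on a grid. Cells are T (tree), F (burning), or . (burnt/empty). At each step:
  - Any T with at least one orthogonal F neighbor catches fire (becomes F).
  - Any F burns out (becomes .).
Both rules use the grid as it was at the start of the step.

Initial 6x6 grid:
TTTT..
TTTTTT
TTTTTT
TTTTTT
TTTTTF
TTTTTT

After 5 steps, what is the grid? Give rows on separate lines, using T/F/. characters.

Step 1: 3 trees catch fire, 1 burn out
  TTTT..
  TTTTTT
  TTTTTT
  TTTTTF
  TTTTF.
  TTTTTF
Step 2: 4 trees catch fire, 3 burn out
  TTTT..
  TTTTTT
  TTTTTF
  TTTTF.
  TTTF..
  TTTTF.
Step 3: 5 trees catch fire, 4 burn out
  TTTT..
  TTTTTF
  TTTTF.
  TTTF..
  TTF...
  TTTF..
Step 4: 5 trees catch fire, 5 burn out
  TTTT..
  TTTTF.
  TTTF..
  TTF...
  TF....
  TTF...
Step 5: 5 trees catch fire, 5 burn out
  TTTT..
  TTTF..
  TTF...
  TF....
  F.....
  TF....

TTTT..
TTTF..
TTF...
TF....
F.....
TF....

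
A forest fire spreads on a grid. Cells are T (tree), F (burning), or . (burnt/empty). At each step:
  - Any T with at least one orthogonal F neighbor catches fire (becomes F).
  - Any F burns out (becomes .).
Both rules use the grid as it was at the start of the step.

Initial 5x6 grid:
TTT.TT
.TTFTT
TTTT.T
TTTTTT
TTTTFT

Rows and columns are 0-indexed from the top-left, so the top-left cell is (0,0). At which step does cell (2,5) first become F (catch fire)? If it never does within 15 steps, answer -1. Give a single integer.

Step 1: cell (2,5)='T' (+6 fires, +2 burnt)
Step 2: cell (2,5)='T' (+8 fires, +6 burnt)
Step 3: cell (2,5)='F' (+6 fires, +8 burnt)
  -> target ignites at step 3
Step 4: cell (2,5)='.' (+4 fires, +6 burnt)
Step 5: cell (2,5)='.' (+1 fires, +4 burnt)
Step 6: cell (2,5)='.' (+0 fires, +1 burnt)
  fire out at step 6

3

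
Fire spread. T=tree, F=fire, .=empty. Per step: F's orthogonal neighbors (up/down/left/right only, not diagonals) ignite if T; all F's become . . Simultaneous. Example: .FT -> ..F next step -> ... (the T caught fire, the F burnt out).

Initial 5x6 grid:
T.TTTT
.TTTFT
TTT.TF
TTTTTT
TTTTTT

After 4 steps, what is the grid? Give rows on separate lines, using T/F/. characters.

Step 1: 5 trees catch fire, 2 burn out
  T.TTFT
  .TTF.F
  TTT.F.
  TTTTTF
  TTTTTT
Step 2: 5 trees catch fire, 5 burn out
  T.TF.F
  .TF...
  TTT...
  TTTTF.
  TTTTTF
Step 3: 5 trees catch fire, 5 burn out
  T.F...
  .F....
  TTF...
  TTTF..
  TTTTF.
Step 4: 3 trees catch fire, 5 burn out
  T.....
  ......
  TF....
  TTF...
  TTTF..

T.....
......
TF....
TTF...
TTTF..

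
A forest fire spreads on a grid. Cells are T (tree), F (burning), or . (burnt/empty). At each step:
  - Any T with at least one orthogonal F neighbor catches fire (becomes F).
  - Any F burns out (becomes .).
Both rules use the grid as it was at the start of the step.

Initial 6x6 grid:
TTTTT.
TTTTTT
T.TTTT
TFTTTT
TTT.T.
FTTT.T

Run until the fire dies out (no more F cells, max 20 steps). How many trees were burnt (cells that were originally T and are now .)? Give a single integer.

Answer: 28

Derivation:
Step 1: +5 fires, +2 burnt (F count now 5)
Step 2: +5 fires, +5 burnt (F count now 5)
Step 3: +5 fires, +5 burnt (F count now 5)
Step 4: +7 fires, +5 burnt (F count now 7)
Step 5: +4 fires, +7 burnt (F count now 4)
Step 6: +2 fires, +4 burnt (F count now 2)
Step 7: +0 fires, +2 burnt (F count now 0)
Fire out after step 7
Initially T: 29, now '.': 35
Total burnt (originally-T cells now '.'): 28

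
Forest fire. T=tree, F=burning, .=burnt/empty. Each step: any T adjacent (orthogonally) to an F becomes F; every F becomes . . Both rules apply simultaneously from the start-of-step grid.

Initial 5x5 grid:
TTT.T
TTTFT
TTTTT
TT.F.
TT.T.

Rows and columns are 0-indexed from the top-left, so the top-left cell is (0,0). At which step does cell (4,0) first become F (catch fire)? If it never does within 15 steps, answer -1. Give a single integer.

Step 1: cell (4,0)='T' (+4 fires, +2 burnt)
Step 2: cell (4,0)='T' (+5 fires, +4 burnt)
Step 3: cell (4,0)='T' (+3 fires, +5 burnt)
Step 4: cell (4,0)='T' (+3 fires, +3 burnt)
Step 5: cell (4,0)='T' (+2 fires, +3 burnt)
Step 6: cell (4,0)='F' (+1 fires, +2 burnt)
  -> target ignites at step 6
Step 7: cell (4,0)='.' (+0 fires, +1 burnt)
  fire out at step 7

6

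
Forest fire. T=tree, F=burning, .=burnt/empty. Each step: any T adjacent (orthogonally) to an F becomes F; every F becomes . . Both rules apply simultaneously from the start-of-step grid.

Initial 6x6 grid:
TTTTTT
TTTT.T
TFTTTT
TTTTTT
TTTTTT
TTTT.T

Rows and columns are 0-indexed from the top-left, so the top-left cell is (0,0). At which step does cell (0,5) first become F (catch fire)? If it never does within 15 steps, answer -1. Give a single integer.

Step 1: cell (0,5)='T' (+4 fires, +1 burnt)
Step 2: cell (0,5)='T' (+7 fires, +4 burnt)
Step 3: cell (0,5)='T' (+8 fires, +7 burnt)
Step 4: cell (0,5)='T' (+6 fires, +8 burnt)
Step 5: cell (0,5)='T' (+5 fires, +6 burnt)
Step 6: cell (0,5)='F' (+2 fires, +5 burnt)
  -> target ignites at step 6
Step 7: cell (0,5)='.' (+1 fires, +2 burnt)
Step 8: cell (0,5)='.' (+0 fires, +1 burnt)
  fire out at step 8

6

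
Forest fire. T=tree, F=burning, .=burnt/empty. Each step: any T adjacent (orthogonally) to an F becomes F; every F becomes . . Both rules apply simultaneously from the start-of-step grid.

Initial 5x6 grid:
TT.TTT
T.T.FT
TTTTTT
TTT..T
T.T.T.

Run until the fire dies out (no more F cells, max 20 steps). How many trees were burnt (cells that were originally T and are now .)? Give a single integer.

Answer: 20

Derivation:
Step 1: +3 fires, +1 burnt (F count now 3)
Step 2: +4 fires, +3 burnt (F count now 4)
Step 3: +2 fires, +4 burnt (F count now 2)
Step 4: +3 fires, +2 burnt (F count now 3)
Step 5: +3 fires, +3 burnt (F count now 3)
Step 6: +2 fires, +3 burnt (F count now 2)
Step 7: +2 fires, +2 burnt (F count now 2)
Step 8: +1 fires, +2 burnt (F count now 1)
Step 9: +0 fires, +1 burnt (F count now 0)
Fire out after step 9
Initially T: 21, now '.': 29
Total burnt (originally-T cells now '.'): 20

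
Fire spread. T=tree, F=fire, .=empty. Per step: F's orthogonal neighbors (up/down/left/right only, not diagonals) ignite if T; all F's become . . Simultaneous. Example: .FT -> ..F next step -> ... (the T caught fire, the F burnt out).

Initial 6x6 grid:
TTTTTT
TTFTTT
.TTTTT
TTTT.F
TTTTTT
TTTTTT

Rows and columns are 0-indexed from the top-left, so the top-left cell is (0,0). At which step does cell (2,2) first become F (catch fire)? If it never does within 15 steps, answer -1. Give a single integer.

Step 1: cell (2,2)='F' (+6 fires, +2 burnt)
  -> target ignites at step 1
Step 2: cell (2,2)='.' (+11 fires, +6 burnt)
Step 3: cell (2,2)='.' (+8 fires, +11 burnt)
Step 4: cell (2,2)='.' (+4 fires, +8 burnt)
Step 5: cell (2,2)='.' (+2 fires, +4 burnt)
Step 6: cell (2,2)='.' (+1 fires, +2 burnt)
Step 7: cell (2,2)='.' (+0 fires, +1 burnt)
  fire out at step 7

1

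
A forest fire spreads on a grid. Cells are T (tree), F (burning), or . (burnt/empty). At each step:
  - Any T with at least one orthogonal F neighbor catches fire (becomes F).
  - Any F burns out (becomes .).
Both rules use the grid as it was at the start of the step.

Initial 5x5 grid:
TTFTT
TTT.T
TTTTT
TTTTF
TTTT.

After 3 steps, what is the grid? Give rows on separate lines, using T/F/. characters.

Step 1: 5 trees catch fire, 2 burn out
  TF.FT
  TTF.T
  TTTTF
  TTTF.
  TTTT.
Step 2: 8 trees catch fire, 5 burn out
  F...F
  TF..F
  TTFF.
  TTF..
  TTTF.
Step 3: 4 trees catch fire, 8 burn out
  .....
  F....
  TF...
  TF...
  TTF..

.....
F....
TF...
TF...
TTF..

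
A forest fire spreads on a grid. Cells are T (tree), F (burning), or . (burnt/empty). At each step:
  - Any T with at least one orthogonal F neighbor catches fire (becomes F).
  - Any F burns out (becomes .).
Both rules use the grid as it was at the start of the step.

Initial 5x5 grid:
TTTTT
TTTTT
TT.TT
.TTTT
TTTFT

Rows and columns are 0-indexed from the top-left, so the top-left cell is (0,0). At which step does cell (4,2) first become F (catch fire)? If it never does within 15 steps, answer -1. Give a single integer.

Step 1: cell (4,2)='F' (+3 fires, +1 burnt)
  -> target ignites at step 1
Step 2: cell (4,2)='.' (+4 fires, +3 burnt)
Step 3: cell (4,2)='.' (+4 fires, +4 burnt)
Step 4: cell (4,2)='.' (+4 fires, +4 burnt)
Step 5: cell (4,2)='.' (+4 fires, +4 burnt)
Step 6: cell (4,2)='.' (+2 fires, +4 burnt)
Step 7: cell (4,2)='.' (+1 fires, +2 burnt)
Step 8: cell (4,2)='.' (+0 fires, +1 burnt)
  fire out at step 8

1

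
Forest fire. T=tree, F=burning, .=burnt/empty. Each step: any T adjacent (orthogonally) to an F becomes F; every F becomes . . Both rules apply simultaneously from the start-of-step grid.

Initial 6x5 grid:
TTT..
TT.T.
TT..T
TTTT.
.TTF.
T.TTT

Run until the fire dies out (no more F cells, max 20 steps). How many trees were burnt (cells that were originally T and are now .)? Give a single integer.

Answer: 16

Derivation:
Step 1: +3 fires, +1 burnt (F count now 3)
Step 2: +4 fires, +3 burnt (F count now 4)
Step 3: +1 fires, +4 burnt (F count now 1)
Step 4: +2 fires, +1 burnt (F count now 2)
Step 5: +2 fires, +2 burnt (F count now 2)
Step 6: +2 fires, +2 burnt (F count now 2)
Step 7: +2 fires, +2 burnt (F count now 2)
Step 8: +0 fires, +2 burnt (F count now 0)
Fire out after step 8
Initially T: 19, now '.': 27
Total burnt (originally-T cells now '.'): 16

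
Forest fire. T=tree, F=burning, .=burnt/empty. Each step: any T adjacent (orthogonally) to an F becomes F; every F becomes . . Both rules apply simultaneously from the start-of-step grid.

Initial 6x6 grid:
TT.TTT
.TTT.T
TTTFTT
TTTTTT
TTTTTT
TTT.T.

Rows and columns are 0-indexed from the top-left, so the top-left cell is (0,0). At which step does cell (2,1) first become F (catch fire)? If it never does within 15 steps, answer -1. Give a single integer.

Step 1: cell (2,1)='T' (+4 fires, +1 burnt)
Step 2: cell (2,1)='F' (+7 fires, +4 burnt)
  -> target ignites at step 2
Step 3: cell (2,1)='.' (+8 fires, +7 burnt)
Step 4: cell (2,1)='.' (+7 fires, +8 burnt)
Step 5: cell (2,1)='.' (+3 fires, +7 burnt)
Step 6: cell (2,1)='.' (+1 fires, +3 burnt)
Step 7: cell (2,1)='.' (+0 fires, +1 burnt)
  fire out at step 7

2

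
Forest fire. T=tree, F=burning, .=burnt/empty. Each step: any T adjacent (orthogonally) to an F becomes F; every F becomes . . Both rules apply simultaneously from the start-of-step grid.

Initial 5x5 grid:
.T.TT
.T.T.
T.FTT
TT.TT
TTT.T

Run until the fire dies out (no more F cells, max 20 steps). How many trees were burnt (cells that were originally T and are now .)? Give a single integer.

Step 1: +1 fires, +1 burnt (F count now 1)
Step 2: +3 fires, +1 burnt (F count now 3)
Step 3: +2 fires, +3 burnt (F count now 2)
Step 4: +2 fires, +2 burnt (F count now 2)
Step 5: +0 fires, +2 burnt (F count now 0)
Fire out after step 5
Initially T: 16, now '.': 17
Total burnt (originally-T cells now '.'): 8

Answer: 8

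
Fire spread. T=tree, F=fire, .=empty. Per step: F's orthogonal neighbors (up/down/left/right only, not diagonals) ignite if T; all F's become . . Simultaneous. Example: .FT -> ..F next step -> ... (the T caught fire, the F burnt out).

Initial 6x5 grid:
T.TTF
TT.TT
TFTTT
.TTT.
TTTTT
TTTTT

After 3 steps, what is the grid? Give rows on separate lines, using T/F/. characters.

Step 1: 6 trees catch fire, 2 burn out
  T.TF.
  TF.TF
  F.FTT
  .FTT.
  TTTTT
  TTTTT
Step 2: 7 trees catch fire, 6 burn out
  T.F..
  F..F.
  ...FF
  ..FT.
  TFTTT
  TTTTT
Step 3: 5 trees catch fire, 7 burn out
  F....
  .....
  .....
  ...F.
  F.FTT
  TFTTT

F....
.....
.....
...F.
F.FTT
TFTTT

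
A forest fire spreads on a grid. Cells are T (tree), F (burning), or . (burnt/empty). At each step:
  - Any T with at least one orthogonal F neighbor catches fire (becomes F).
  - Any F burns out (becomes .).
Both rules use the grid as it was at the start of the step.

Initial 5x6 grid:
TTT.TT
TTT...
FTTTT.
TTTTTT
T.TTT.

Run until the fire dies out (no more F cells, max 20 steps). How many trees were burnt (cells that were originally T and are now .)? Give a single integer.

Step 1: +3 fires, +1 burnt (F count now 3)
Step 2: +5 fires, +3 burnt (F count now 5)
Step 3: +4 fires, +5 burnt (F count now 4)
Step 4: +4 fires, +4 burnt (F count now 4)
Step 5: +2 fires, +4 burnt (F count now 2)
Step 6: +2 fires, +2 burnt (F count now 2)
Step 7: +0 fires, +2 burnt (F count now 0)
Fire out after step 7
Initially T: 22, now '.': 28
Total burnt (originally-T cells now '.'): 20

Answer: 20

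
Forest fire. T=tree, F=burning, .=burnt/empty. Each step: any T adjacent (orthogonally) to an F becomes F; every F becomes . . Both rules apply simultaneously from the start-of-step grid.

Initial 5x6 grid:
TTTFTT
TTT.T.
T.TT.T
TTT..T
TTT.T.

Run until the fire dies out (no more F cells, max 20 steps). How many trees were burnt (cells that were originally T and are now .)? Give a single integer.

Answer: 18

Derivation:
Step 1: +2 fires, +1 burnt (F count now 2)
Step 2: +4 fires, +2 burnt (F count now 4)
Step 3: +3 fires, +4 burnt (F count now 3)
Step 4: +3 fires, +3 burnt (F count now 3)
Step 5: +3 fires, +3 burnt (F count now 3)
Step 6: +2 fires, +3 burnt (F count now 2)
Step 7: +1 fires, +2 burnt (F count now 1)
Step 8: +0 fires, +1 burnt (F count now 0)
Fire out after step 8
Initially T: 21, now '.': 27
Total burnt (originally-T cells now '.'): 18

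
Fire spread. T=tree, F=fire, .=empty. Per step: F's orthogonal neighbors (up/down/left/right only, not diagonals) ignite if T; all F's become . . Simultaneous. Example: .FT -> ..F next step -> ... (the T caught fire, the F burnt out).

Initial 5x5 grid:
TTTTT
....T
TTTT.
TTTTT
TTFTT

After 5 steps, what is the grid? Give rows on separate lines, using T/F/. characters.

Step 1: 3 trees catch fire, 1 burn out
  TTTTT
  ....T
  TTTT.
  TTFTT
  TF.FT
Step 2: 5 trees catch fire, 3 burn out
  TTTTT
  ....T
  TTFT.
  TF.FT
  F...F
Step 3: 4 trees catch fire, 5 burn out
  TTTTT
  ....T
  TF.F.
  F...F
  .....
Step 4: 1 trees catch fire, 4 burn out
  TTTTT
  ....T
  F....
  .....
  .....
Step 5: 0 trees catch fire, 1 burn out
  TTTTT
  ....T
  .....
  .....
  .....

TTTTT
....T
.....
.....
.....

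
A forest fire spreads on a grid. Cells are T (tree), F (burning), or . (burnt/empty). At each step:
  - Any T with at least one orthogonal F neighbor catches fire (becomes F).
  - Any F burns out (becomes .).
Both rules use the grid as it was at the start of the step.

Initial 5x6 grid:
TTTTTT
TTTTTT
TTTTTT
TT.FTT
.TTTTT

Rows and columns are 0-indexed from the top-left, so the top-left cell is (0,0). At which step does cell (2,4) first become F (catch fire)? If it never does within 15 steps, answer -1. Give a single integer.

Step 1: cell (2,4)='T' (+3 fires, +1 burnt)
Step 2: cell (2,4)='F' (+6 fires, +3 burnt)
  -> target ignites at step 2
Step 3: cell (2,4)='.' (+7 fires, +6 burnt)
Step 4: cell (2,4)='.' (+6 fires, +7 burnt)
Step 5: cell (2,4)='.' (+4 fires, +6 burnt)
Step 6: cell (2,4)='.' (+1 fires, +4 burnt)
Step 7: cell (2,4)='.' (+0 fires, +1 burnt)
  fire out at step 7

2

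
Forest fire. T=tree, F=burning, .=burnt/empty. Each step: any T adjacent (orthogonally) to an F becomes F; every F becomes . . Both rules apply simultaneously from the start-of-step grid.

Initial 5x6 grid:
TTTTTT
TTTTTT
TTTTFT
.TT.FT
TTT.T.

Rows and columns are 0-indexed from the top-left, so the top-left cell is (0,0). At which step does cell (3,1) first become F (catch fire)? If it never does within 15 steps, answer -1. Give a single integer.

Step 1: cell (3,1)='T' (+5 fires, +2 burnt)
Step 2: cell (3,1)='T' (+4 fires, +5 burnt)
Step 3: cell (3,1)='T' (+5 fires, +4 burnt)
Step 4: cell (3,1)='F' (+5 fires, +5 burnt)
  -> target ignites at step 4
Step 5: cell (3,1)='.' (+3 fires, +5 burnt)
Step 6: cell (3,1)='.' (+2 fires, +3 burnt)
Step 7: cell (3,1)='.' (+0 fires, +2 burnt)
  fire out at step 7

4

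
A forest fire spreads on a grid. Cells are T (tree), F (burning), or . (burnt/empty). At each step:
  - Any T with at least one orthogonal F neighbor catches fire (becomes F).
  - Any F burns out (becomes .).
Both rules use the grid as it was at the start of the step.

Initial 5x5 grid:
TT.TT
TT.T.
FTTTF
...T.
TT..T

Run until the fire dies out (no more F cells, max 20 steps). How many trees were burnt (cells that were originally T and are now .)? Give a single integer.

Step 1: +3 fires, +2 burnt (F count now 3)
Step 2: +5 fires, +3 burnt (F count now 5)
Step 3: +2 fires, +5 burnt (F count now 2)
Step 4: +1 fires, +2 burnt (F count now 1)
Step 5: +0 fires, +1 burnt (F count now 0)
Fire out after step 5
Initially T: 14, now '.': 22
Total burnt (originally-T cells now '.'): 11

Answer: 11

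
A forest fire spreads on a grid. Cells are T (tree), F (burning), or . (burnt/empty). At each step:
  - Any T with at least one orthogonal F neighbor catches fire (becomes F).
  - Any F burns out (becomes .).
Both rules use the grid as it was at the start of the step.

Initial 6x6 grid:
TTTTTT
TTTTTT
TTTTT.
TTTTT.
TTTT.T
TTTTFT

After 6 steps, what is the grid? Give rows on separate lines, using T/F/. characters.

Step 1: 2 trees catch fire, 1 burn out
  TTTTTT
  TTTTTT
  TTTTT.
  TTTTT.
  TTTT.T
  TTTF.F
Step 2: 3 trees catch fire, 2 burn out
  TTTTTT
  TTTTTT
  TTTTT.
  TTTTT.
  TTTF.F
  TTF...
Step 3: 3 trees catch fire, 3 burn out
  TTTTTT
  TTTTTT
  TTTTT.
  TTTFT.
  TTF...
  TF....
Step 4: 5 trees catch fire, 3 burn out
  TTTTTT
  TTTTTT
  TTTFT.
  TTF.F.
  TF....
  F.....
Step 5: 5 trees catch fire, 5 burn out
  TTTTTT
  TTTFTT
  TTF.F.
  TF....
  F.....
  ......
Step 6: 5 trees catch fire, 5 burn out
  TTTFTT
  TTF.FT
  TF....
  F.....
  ......
  ......

TTTFTT
TTF.FT
TF....
F.....
......
......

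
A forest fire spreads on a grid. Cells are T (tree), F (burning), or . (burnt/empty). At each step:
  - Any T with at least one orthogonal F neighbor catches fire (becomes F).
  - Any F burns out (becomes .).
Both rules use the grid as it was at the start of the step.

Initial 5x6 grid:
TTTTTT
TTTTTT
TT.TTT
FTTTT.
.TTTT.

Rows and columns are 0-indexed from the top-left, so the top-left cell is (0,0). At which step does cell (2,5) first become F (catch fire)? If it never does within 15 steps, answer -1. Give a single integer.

Step 1: cell (2,5)='T' (+2 fires, +1 burnt)
Step 2: cell (2,5)='T' (+4 fires, +2 burnt)
Step 3: cell (2,5)='T' (+4 fires, +4 burnt)
Step 4: cell (2,5)='T' (+5 fires, +4 burnt)
Step 5: cell (2,5)='T' (+4 fires, +5 burnt)
Step 6: cell (2,5)='F' (+3 fires, +4 burnt)
  -> target ignites at step 6
Step 7: cell (2,5)='.' (+2 fires, +3 burnt)
Step 8: cell (2,5)='.' (+1 fires, +2 burnt)
Step 9: cell (2,5)='.' (+0 fires, +1 burnt)
  fire out at step 9

6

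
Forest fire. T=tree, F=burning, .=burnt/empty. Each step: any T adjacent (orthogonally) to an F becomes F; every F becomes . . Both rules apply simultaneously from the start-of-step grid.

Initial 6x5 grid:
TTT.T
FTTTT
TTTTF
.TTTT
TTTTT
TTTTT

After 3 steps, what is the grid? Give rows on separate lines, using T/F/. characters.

Step 1: 6 trees catch fire, 2 burn out
  FTT.T
  .FTTF
  FTTF.
  .TTTF
  TTTTT
  TTTTT
Step 2: 8 trees catch fire, 6 burn out
  .FT.F
  ..FF.
  .FF..
  .TTF.
  TTTTF
  TTTTT
Step 3: 5 trees catch fire, 8 burn out
  ..F..
  .....
  .....
  .FF..
  TTTF.
  TTTTF

..F..
.....
.....
.FF..
TTTF.
TTTTF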